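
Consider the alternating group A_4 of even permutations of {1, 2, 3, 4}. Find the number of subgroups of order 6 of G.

|G| = 12 and 6 | 12, so subgroups of order 6 are possible by Lagrange.
Checking all subgroups of G, none has order 6.
So G has 0 subgroups of order 6.

0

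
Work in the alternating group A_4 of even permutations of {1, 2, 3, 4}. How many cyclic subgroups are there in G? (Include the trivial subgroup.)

8

Each element a generates a cyclic subgroup ⟨a⟩; distinct elements may generate the same one (a cyclic group of order d has φ(d) generators).
Cyclic subgroups by order — order 1: 1; order 2: 3; order 3: 4.
Total: 8.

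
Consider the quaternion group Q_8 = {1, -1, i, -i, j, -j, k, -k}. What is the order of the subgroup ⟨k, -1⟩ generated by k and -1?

|⟨k⟩| = 4 and |⟨-1⟩| = 2, so |H| is a multiple of lcm(4, 2) = 4 and divides |G| = 8.
Closing under the operation: H = {1, -1, k, -k}, so |H| = 4.

4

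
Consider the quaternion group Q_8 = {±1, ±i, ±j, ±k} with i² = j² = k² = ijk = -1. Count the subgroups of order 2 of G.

1

|G| = 8 and 2 | 8, so subgroups of order 2 are possible by Lagrange.
The subgroups of order 2 are: {1, -1}.
So G has 1 subgroup of order 2.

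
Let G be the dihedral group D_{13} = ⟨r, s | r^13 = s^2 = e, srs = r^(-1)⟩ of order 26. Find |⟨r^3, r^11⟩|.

13

|⟨r^3⟩| = 13 and |⟨r^11⟩| = 13, so |H| is a multiple of lcm(13, 13) = 13 and divides |G| = 26.
Closing under the operation: H = {e, r, r^2, r^3, r^4, r^5, r^6, r^7, r^8, r^9, r^10, r^11, r^12}, so |H| = 13.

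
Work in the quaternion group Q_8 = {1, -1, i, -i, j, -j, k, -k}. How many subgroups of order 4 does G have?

|G| = 8 and 4 | 8, so subgroups of order 4 are possible by Lagrange.
The subgroups of order 4 are: {1, -1, i, -i}; {1, -1, j, -j}; {1, -1, k, -k}.
So G has 3 subgroups of order 4.

3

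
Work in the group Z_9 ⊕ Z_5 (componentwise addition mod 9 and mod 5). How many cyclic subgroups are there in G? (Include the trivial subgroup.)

6

A cyclic subgroup of order d is generated by each of its φ(d) elements of order d, so the cyclic subgroups of order d number (#elements of order d)/φ(d).
Cyclic subgroups by order — order 1: 1; order 3: 1; order 5: 1; order 9: 1; order 15: 1; order 45: 1.
Total: 6.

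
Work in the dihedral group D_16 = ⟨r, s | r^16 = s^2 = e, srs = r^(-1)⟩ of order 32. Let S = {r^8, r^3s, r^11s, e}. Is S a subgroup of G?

Yes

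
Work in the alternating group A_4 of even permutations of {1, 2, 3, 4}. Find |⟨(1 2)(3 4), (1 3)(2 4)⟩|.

4

|⟨(1 2)(3 4)⟩| = 2 and |⟨(1 3)(2 4)⟩| = 2, so |H| is a multiple of lcm(2, 2) = 2 and divides |G| = 12.
Closing under the operation: H = {e, (1 2)(3 4), (1 3)(2 4), (1 4)(2 3)}, so |H| = 4.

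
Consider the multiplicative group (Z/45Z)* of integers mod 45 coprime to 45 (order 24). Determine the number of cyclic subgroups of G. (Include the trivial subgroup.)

12

A cyclic subgroup of order d is generated by each of its φ(d) elements of order d, so the cyclic subgroups of order d number (#elements of order d)/φ(d).
Cyclic subgroups by order — order 1: 1; order 2: 3; order 3: 1; order 4: 2; order 6: 3; order 12: 2.
Total: 12.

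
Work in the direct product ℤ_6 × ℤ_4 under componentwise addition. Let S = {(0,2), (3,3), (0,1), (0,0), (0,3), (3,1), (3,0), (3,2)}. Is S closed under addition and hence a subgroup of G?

|S| = 8 divides |G| = 24, consistent with Lagrange.
S contains the identity, every element's inverse is in S, and S is closed under +: it is a subgroup.

Yes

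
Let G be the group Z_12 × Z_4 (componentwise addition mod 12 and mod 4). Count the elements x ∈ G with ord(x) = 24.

0

An element (a,b) has order lcm(ord(a), ord(b)); count pairs with lcm equal to 24.
Enumerating gives 0 such elements.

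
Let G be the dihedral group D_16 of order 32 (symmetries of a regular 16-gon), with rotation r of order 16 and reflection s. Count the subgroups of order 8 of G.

5

|G| = 32 and 8 | 32, so subgroups of order 8 are possible by Lagrange.
The subgroups of order 8 are: {e, r^2, r^4, r^6, r^8, r^10, r^12, r^14}; {e, r^4, r^8, r^12, r^2s, r^6s, r^10s, r^14s}; {e, r^4, r^8, r^12, r^3s, r^7s, r^11s, r^15s}; {e, r^4, r^8, r^12, s, r^4s, r^8s, r^12s}; … (5 in all).
So G has 5 subgroups of order 8.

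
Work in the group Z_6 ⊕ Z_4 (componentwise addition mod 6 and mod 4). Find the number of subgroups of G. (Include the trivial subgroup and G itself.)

16

|G| = 24, so by Lagrange every subgroup order divides 24. Divisors: 1, 2, 3, 4, 6, 8, 12, 24.
Subgroups by order — order 1: 1; order 2: 3; order 3: 1; order 4: 3; order 6: 3; order 8: 1; order 12: 3; order 24: 1.
Total: 1 + 3 + 1 + 3 + 3 + 1 + 3 + 1 = 16.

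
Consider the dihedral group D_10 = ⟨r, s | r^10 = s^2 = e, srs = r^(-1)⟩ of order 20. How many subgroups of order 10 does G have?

|G| = 20 and 10 | 20, so subgroups of order 10 are possible by Lagrange.
The subgroups of order 10 are: {e, r, r^2, r^3, r^4, r^5, r^6, r^7, r^8, r^9}; {e, r^2, r^4, r^6, r^8, s, r^2s, r^4s, r^6s, r^8s}; {e, r^2, r^4, r^6, r^8, rs, r^3s, r^5s, r^7s, r^9s}.
So G has 3 subgroups of order 10.

3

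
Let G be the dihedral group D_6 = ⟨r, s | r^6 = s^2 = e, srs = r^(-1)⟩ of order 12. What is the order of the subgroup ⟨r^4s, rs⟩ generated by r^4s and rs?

4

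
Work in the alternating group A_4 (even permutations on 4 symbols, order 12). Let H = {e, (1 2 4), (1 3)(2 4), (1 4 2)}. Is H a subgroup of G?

Closure fails: (1 2 4) ∘ (1 3)(2 4) = (1 3 2) ∉ H. So H is not a subgroup.

No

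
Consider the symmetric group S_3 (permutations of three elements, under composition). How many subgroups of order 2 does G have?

3

|G| = 6 and 2 | 6, so subgroups of order 2 are possible by Lagrange.
The subgroups of order 2 are: {e, (1 2)}; {e, (1 3)}; {e, (2 3)}.
So G has 3 subgroups of order 2.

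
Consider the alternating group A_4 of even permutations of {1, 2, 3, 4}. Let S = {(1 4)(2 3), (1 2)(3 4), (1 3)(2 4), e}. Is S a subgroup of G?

|S| = 4 divides |G| = 12, consistent with Lagrange.
S contains the identity, every element's inverse is in S, and S is closed under ∘: it is a subgroup.

Yes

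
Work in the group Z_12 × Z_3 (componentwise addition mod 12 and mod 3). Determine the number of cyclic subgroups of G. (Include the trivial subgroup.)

Group the elements of G by the cyclic subgroup they generate; each cyclic subgroup of order d accounts for φ(d) elements.
Cyclic subgroups by order — order 1: 1; order 2: 1; order 3: 4; order 4: 1; order 6: 4; order 12: 4.
Total: 15.

15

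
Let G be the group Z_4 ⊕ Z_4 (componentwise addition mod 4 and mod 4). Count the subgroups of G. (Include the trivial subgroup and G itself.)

15

|G| = 16, so by Lagrange every subgroup order divides 16. Divisors: 1, 2, 4, 8, 16.
Subgroups by order — order 1: 1; order 2: 3; order 4: 7; order 8: 3; order 16: 1.
Total: 1 + 3 + 7 + 3 + 1 = 15.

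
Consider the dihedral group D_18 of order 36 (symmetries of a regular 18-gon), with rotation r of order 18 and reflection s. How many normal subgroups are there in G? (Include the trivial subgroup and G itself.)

G has 45 subgroups. Checking conjugation-invariance by order — order 1: 1/1 normal; order 2: 1/19 normal; order 3: 1/1 normal; order 4: 0/9 normal; order 6: 1/7 normal; order 9: 1/1 normal; order 12: 0/3 normal; order 18: 3/3 normal; order 36: 1/1 normal.
Total normal subgroups: 9.

9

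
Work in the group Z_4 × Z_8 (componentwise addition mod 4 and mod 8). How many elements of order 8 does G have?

An element (a,b) has order lcm(ord(a), ord(b)); count pairs with lcm equal to 8.
Enumerating gives 16 such elements.

16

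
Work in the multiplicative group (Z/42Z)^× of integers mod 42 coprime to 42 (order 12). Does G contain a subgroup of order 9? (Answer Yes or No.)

9 does not divide |G| = 12, so by Lagrange no subgroup of order 9 exists.

No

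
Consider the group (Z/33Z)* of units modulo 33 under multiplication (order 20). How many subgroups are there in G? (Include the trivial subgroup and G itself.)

10

|G| = 20, so by Lagrange every subgroup order divides 20. Divisors: 1, 2, 4, 5, 10, 20.
Subgroups by order — order 1: 1; order 2: 3; order 4: 1; order 5: 1; order 10: 3; order 20: 1.
Total: 1 + 3 + 1 + 1 + 3 + 1 = 10.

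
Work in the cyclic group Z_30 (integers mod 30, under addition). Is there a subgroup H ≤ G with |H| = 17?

No

17 does not divide |G| = 30, so by Lagrange no subgroup of order 17 exists.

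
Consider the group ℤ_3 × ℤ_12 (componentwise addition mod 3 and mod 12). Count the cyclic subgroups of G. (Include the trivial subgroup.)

A cyclic subgroup of order d is generated by each of its φ(d) elements of order d, so the cyclic subgroups of order d number (#elements of order d)/φ(d).
Cyclic subgroups by order — order 1: 1; order 2: 1; order 3: 4; order 4: 1; order 6: 4; order 12: 4.
Total: 15.

15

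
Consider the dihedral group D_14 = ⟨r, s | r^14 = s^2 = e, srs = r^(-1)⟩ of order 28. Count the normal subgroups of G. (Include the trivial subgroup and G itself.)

G has 28 subgroups. Checking conjugation-invariance by order — order 1: 1/1 normal; order 2: 1/15 normal; order 4: 0/7 normal; order 7: 1/1 normal; order 14: 3/3 normal; order 28: 1/1 normal.
Total normal subgroups: 7.

7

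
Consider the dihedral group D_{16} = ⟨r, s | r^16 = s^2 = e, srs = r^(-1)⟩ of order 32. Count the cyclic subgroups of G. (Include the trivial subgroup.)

A cyclic subgroup of order d is generated by each of its φ(d) elements of order d, so the cyclic subgroups of order d number (#elements of order d)/φ(d).
Cyclic subgroups by order — order 1: 1; order 2: 17; order 4: 1; order 8: 1; order 16: 1.
Total: 21.

21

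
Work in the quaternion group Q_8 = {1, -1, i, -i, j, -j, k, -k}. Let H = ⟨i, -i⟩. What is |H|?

|⟨i⟩| = 4 and |⟨-i⟩| = 4, so |H| is a multiple of lcm(4, 4) = 4 and divides |G| = 8.
Closing under the operation: H = {1, -1, i, -i}, so |H| = 4.

4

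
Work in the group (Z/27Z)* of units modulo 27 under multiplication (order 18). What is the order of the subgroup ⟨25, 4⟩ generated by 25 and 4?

9

|⟨25⟩| = 9 and |⟨4⟩| = 9, so |H| is a multiple of lcm(9, 9) = 9 and divides |G| = 18.
Closing under the operation: H = {1, 4, 7, 10, 13, 16, 19, 22, 25}, so |H| = 9.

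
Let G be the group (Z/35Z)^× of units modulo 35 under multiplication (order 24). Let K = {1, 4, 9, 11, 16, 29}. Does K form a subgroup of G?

Yes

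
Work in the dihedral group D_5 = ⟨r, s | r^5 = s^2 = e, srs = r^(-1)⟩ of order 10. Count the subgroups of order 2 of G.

5

|G| = 10 and 2 | 10, so subgroups of order 2 are possible by Lagrange.
The subgroups of order 2 are: {e, r^2s}; {e, r^3s}; {e, r^4s}; {e, rs}; … (5 in all).
So G has 5 subgroups of order 2.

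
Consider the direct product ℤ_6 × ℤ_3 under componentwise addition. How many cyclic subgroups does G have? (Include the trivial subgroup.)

10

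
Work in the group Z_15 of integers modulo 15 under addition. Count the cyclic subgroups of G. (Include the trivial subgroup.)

4

Group the elements of G by the cyclic subgroup they generate; each cyclic subgroup of order d accounts for φ(d) elements.
Cyclic subgroups by order — order 1: 1; order 3: 1; order 5: 1; order 15: 1.
Total: 4.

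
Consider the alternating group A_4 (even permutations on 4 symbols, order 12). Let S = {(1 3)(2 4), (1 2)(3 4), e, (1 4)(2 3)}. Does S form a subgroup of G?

Yes

|S| = 4 divides |G| = 12, consistent with Lagrange.
S contains the identity, every element's inverse is in S, and S is closed under ∘: it is a subgroup.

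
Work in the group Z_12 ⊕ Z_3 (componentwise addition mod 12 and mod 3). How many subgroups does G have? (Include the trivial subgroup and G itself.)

18

|G| = 36, so by Lagrange every subgroup order divides 36. Divisors: 1, 2, 3, 4, 6, 9, 12, 18, 36.
Subgroups by order — order 1: 1; order 2: 1; order 3: 4; order 4: 1; order 6: 4; order 9: 1; order 12: 4; order 18: 1; order 36: 1.
Total: 1 + 1 + 4 + 1 + 4 + 1 + 4 + 1 + 1 = 18.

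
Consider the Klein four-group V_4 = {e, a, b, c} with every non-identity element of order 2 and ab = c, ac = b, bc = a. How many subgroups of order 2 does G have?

|G| = 4 and 2 | 4, so subgroups of order 2 are possible by Lagrange.
The subgroups of order 2 are: {e, a}; {e, b}; {e, c}.
So G has 3 subgroups of order 2.

3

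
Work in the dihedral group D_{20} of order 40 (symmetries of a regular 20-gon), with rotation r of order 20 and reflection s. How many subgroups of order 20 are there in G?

3

|G| = 40 and 20 | 40, so subgroups of order 20 are possible by Lagrange.
The subgroups of order 20 are: {e, r, r^2, r^3, r^4, r^5, r^6, r^7, r^8, r^9, r^10, r^11, r^12, r^13, r^14, r^15, r^16, r^17, r^18, r^19}; {e, r^2, r^4, r^6, r^8, r^10, r^12, r^14, r^16, r^18, s, r^2s, r^4s, r^6s, r^8s, r^10s, r^12s, r^14s, r^16s, r^18s}; {e, r^2, r^4, r^6, r^8, r^10, r^12, r^14, r^16, r^18, rs, r^3s, r^5s, r^7s, r^9s, r^11s, r^13s, r^15s, r^17s, r^19s}.
So G has 3 subgroups of order 20.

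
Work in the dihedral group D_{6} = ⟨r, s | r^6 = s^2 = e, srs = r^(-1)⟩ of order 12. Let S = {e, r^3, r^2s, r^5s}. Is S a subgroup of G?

|S| = 4 divides |G| = 12, consistent with Lagrange.
S contains the identity, every element's inverse is in S, and S is closed under ·: it is a subgroup.

Yes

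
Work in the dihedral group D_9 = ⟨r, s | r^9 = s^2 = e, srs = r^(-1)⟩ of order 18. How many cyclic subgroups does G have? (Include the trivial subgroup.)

12

A cyclic subgroup of order d is generated by each of its φ(d) elements of order d, so the cyclic subgroups of order d number (#elements of order d)/φ(d).
Cyclic subgroups by order — order 1: 1; order 2: 9; order 3: 1; order 9: 1.
Total: 12.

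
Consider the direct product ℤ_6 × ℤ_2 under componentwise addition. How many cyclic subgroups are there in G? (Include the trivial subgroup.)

8

Group the elements of G by the cyclic subgroup they generate; each cyclic subgroup of order d accounts for φ(d) elements.
Cyclic subgroups by order — order 1: 1; order 2: 3; order 3: 1; order 6: 3.
Total: 8.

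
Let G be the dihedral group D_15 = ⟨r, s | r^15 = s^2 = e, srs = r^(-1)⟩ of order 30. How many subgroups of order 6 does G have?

|G| = 30 and 6 | 30, so subgroups of order 6 are possible by Lagrange.
The subgroups of order 6 are: {e, r^5, r^10, s, r^5s, r^10s}; {e, r^5, r^10, rs, r^6s, r^11s}; {e, r^5, r^10, r^2s, r^7s, r^12s}; {e, r^5, r^10, r^3s, r^8s, r^13s}; … (5 in all).
So G has 5 subgroups of order 6.

5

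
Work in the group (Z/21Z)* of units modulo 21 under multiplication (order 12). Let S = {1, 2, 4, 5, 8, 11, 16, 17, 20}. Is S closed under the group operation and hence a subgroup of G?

|S| = 9 does not divide |G| = 12, so by Lagrange S is not a subgroup.

No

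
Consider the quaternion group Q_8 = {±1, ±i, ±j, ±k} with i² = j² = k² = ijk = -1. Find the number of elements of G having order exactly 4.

The elements of order 4 are: i, -i, j, -j, k, -k.
That's 6.

6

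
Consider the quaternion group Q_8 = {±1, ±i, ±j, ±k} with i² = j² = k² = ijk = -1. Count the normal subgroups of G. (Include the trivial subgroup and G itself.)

6

G has 6 subgroups. Checking conjugation-invariance by order — order 1: 1/1 normal; order 2: 1/1 normal; order 4: 3/3 normal; order 8: 1/1 normal.
Total normal subgroups: 6.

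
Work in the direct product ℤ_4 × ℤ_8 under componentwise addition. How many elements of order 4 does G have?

12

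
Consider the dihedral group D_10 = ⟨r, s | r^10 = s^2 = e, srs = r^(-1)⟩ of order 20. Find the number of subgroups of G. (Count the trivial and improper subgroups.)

22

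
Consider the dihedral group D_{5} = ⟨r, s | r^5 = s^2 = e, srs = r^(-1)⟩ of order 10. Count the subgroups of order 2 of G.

5

|G| = 10 and 2 | 10, so subgroups of order 2 are possible by Lagrange.
The subgroups of order 2 are: {e, r^2s}; {e, r^3s}; {e, r^4s}; {e, rs}; … (5 in all).
So G has 5 subgroups of order 2.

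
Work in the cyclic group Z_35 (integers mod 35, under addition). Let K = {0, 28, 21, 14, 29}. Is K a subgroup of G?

No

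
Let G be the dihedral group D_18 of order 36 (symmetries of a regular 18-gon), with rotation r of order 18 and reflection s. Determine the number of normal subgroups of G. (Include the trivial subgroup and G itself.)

G has 45 subgroups. Checking conjugation-invariance by order — order 1: 1/1 normal; order 2: 1/19 normal; order 3: 1/1 normal; order 4: 0/9 normal; order 6: 1/7 normal; order 9: 1/1 normal; order 12: 0/3 normal; order 18: 3/3 normal; order 36: 1/1 normal.
Total normal subgroups: 9.

9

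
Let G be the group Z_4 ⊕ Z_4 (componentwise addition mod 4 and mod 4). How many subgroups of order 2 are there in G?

|G| = 16 and 2 | 16, so subgroups of order 2 are possible by Lagrange.
The subgroups of order 2 are: {(0,0), (0,2)}; {(0,0), (2,0)}; {(0,0), (2,2)}.
So G has 3 subgroups of order 2.

3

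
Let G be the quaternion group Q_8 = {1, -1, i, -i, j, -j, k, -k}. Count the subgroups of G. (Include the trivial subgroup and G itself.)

6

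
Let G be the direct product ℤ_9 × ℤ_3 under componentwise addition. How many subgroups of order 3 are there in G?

|G| = 27 and 3 | 27, so subgroups of order 3 are possible by Lagrange.
The subgroups of order 3 are: {(0,0), (0,1), (0,2)}; {(0,0), (3,0), (6,0)}; {(0,0), (3,1), (6,2)}; {(0,0), (3,2), (6,1)}.
So G has 4 subgroups of order 3.

4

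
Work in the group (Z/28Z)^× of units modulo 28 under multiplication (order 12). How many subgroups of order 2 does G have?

3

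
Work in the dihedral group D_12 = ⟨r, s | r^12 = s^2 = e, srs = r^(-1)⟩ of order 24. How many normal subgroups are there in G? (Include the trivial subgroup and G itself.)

G has 34 subgroups. Checking conjugation-invariance by order — order 1: 1/1 normal; order 2: 1/13 normal; order 3: 1/1 normal; order 4: 1/7 normal; order 6: 1/5 normal; order 8: 0/3 normal; order 12: 3/3 normal; order 24: 1/1 normal.
Total normal subgroups: 9.

9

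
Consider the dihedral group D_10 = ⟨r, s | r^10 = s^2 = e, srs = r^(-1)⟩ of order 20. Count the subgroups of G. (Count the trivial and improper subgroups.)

22

|G| = 20, so by Lagrange every subgroup order divides 20. Divisors: 1, 2, 4, 5, 10, 20.
Subgroups by order — order 1: 1; order 2: 11; order 4: 5; order 5: 1; order 10: 3; order 20: 1.
Total: 1 + 11 + 5 + 1 + 3 + 1 = 22.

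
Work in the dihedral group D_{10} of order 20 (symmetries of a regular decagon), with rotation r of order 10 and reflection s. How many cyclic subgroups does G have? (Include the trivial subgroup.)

A cyclic subgroup of order d is generated by each of its φ(d) elements of order d, so the cyclic subgroups of order d number (#elements of order d)/φ(d).
Cyclic subgroups by order — order 1: 1; order 2: 11; order 5: 1; order 10: 1.
Total: 14.

14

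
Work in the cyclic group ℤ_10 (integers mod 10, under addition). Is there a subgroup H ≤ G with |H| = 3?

3 does not divide |G| = 10, so by Lagrange no subgroup of order 3 exists.

No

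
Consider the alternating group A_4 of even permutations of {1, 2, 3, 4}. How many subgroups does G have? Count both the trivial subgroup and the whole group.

|G| = 12, so by Lagrange every subgroup order divides 12. Divisors: 1, 2, 3, 4, 6, 12.
Subgroups by order — order 1: 1; order 2: 3; order 3: 4; order 4: 1; order 6: 0; order 12: 1.
Total: 1 + 3 + 4 + 1 + 0 + 1 = 10.

10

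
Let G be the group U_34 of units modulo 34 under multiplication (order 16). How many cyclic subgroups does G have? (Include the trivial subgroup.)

Group the elements of G by the cyclic subgroup they generate; each cyclic subgroup of order d accounts for φ(d) elements.
Cyclic subgroups by order — order 1: 1; order 2: 1; order 4: 1; order 8: 1; order 16: 1.
Total: 5.

5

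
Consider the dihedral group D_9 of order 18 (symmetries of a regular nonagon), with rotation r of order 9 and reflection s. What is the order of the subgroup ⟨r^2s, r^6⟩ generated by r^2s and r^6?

|⟨r^2s⟩| = 2 and |⟨r^6⟩| = 3, so |H| is a multiple of lcm(2, 3) = 6 and divides |G| = 18.
Closing under the operation: H = {e, r^3, r^6, r^2s, r^5s, r^8s}, so |H| = 6.

6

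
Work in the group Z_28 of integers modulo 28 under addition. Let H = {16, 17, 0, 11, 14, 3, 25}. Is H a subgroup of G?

16 ∈ H but its inverse 12 ∉ H, so H is not a subgroup.

No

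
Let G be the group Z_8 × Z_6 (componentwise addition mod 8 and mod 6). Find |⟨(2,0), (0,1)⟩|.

24

|⟨(2,0)⟩| = 4 and |⟨(0,1)⟩| = 6, so |H| is a multiple of lcm(4, 6) = 12 and divides |G| = 48.
Closing under the operation: H = {(0,0), (0,1), (0,2), (0,3), (0,4), (0,5), (2,0), (2,1), (2,2), (2,3), (2,4), (2,5), (4,0), (4,1), (4,2), (4,3), (4,4), (4,5), (6,0), (6,1), (6,2), (6,3), (6,4), (6,5)}, so |H| = 24.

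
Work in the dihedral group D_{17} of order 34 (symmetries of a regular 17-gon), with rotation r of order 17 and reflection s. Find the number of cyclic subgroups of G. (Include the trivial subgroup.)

Each element a generates a cyclic subgroup ⟨a⟩; distinct elements may generate the same one (a cyclic group of order d has φ(d) generators).
Cyclic subgroups by order — order 1: 1; order 2: 17; order 17: 1.
Total: 19.

19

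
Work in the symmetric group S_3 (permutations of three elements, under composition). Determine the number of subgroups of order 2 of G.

3

|G| = 6 and 2 | 6, so subgroups of order 2 are possible by Lagrange.
The subgroups of order 2 are: {e, (1 2)}; {e, (1 3)}; {e, (2 3)}.
So G has 3 subgroups of order 2.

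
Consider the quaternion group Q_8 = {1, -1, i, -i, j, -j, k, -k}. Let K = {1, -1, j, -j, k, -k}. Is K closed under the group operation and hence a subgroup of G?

|K| = 6 does not divide |G| = 8, so by Lagrange K is not a subgroup.

No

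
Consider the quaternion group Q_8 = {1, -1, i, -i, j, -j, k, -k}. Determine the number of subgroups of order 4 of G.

3

|G| = 8 and 4 | 8, so subgroups of order 4 are possible by Lagrange.
The subgroups of order 4 are: {1, -1, i, -i}; {1, -1, j, -j}; {1, -1, k, -k}.
So G has 3 subgroups of order 4.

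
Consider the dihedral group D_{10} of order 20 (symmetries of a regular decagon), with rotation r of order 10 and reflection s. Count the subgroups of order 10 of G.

|G| = 20 and 10 | 20, so subgroups of order 10 are possible by Lagrange.
The subgroups of order 10 are: {e, r, r^2, r^3, r^4, r^5, r^6, r^7, r^8, r^9}; {e, r^2, r^4, r^6, r^8, s, r^2s, r^4s, r^6s, r^8s}; {e, r^2, r^4, r^6, r^8, rs, r^3s, r^5s, r^7s, r^9s}.
So G has 3 subgroups of order 10.

3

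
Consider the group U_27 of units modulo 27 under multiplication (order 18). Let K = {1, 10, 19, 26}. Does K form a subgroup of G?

No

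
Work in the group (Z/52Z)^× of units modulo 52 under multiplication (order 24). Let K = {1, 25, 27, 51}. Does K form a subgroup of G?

Yes

|K| = 4 divides |G| = 24, consistent with Lagrange.
K contains the identity, every element's inverse is in K, and K is closed under ·: it is a subgroup.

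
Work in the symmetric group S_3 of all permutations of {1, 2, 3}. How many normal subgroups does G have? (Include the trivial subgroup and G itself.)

G has 6 subgroups. Checking conjugation-invariance by order — order 1: 1/1 normal; order 2: 0/3 normal; order 3: 1/1 normal; order 6: 1/1 normal.
Total normal subgroups: 3.

3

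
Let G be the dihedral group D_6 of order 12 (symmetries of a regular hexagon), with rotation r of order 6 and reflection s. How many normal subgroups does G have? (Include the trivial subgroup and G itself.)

G has 16 subgroups. Checking conjugation-invariance by order — order 1: 1/1 normal; order 2: 1/7 normal; order 3: 1/1 normal; order 4: 0/3 normal; order 6: 3/3 normal; order 12: 1/1 normal.
Total normal subgroups: 7.

7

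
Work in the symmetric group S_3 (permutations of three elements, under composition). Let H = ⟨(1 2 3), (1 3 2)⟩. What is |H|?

3

|⟨(1 2 3)⟩| = 3 and |⟨(1 3 2)⟩| = 3, so |H| is a multiple of lcm(3, 3) = 3 and divides |G| = 6.
Closing under the operation: H = {e, (1 2 3), (1 3 2)}, so |H| = 3.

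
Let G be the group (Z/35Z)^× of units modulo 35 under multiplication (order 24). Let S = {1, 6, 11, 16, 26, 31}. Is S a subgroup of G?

Yes

|S| = 6 divides |G| = 24, consistent with Lagrange.
S contains the identity, every element's inverse is in S, and S is closed under ·: it is a subgroup.
In fact S = ⟨26⟩.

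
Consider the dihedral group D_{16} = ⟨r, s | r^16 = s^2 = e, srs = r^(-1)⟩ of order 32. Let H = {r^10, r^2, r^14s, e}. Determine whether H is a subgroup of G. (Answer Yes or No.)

r^10 ∈ H but its inverse r^6 ∉ H, so H is not a subgroup.

No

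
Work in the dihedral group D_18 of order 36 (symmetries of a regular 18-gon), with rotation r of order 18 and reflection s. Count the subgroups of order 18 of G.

3

|G| = 36 and 18 | 36, so subgroups of order 18 are possible by Lagrange.
The subgroups of order 18 are: {e, r, r^2, r^3, r^4, r^5, r^6, r^7, r^8, r^9, r^10, r^11, r^12, r^13, r^14, r^15, r^16, r^17}; {e, r^2, r^4, r^6, r^8, r^10, r^12, r^14, r^16, s, r^2s, r^4s, r^6s, r^8s, r^10s, r^12s, r^14s, r^16s}; {e, r^2, r^4, r^6, r^8, r^10, r^12, r^14, r^16, rs, r^3s, r^5s, r^7s, r^9s, r^11s, r^13s, r^15s, r^17s}.
So G has 3 subgroups of order 18.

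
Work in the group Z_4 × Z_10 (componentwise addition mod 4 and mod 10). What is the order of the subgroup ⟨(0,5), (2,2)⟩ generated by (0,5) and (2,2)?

|⟨(0,5)⟩| = 2 and |⟨(2,2)⟩| = 10, so |H| is a multiple of lcm(2, 10) = 10 and divides |G| = 40.
Closing under the operation: H = {(0,0), (0,1), (0,2), (0,3), (0,4), (0,5), (0,6), (0,7), (0,8), (0,9), (2,0), (2,1), (2,2), (2,3), (2,4), (2,5), (2,6), (2,7), (2,8), (2,9)}, so |H| = 20.

20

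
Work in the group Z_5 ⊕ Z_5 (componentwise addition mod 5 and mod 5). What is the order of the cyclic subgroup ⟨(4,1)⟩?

The order of (4,1) in Z_5 × Z_5 is lcm(ord(4) in Z_5, ord(1) in Z_5).
ord(4) = 5 and ord(1) = 5, so |⟨(4,1)⟩| = lcm(5, 5) = 5.

5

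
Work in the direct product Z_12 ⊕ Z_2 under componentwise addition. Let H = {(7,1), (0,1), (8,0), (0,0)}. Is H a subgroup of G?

(7,1) ∈ H but its inverse (5,1) ∉ H, so H is not a subgroup.

No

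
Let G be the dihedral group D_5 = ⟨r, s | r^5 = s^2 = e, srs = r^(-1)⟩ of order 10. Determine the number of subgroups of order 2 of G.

5

|G| = 10 and 2 | 10, so subgroups of order 2 are possible by Lagrange.
The subgroups of order 2 are: {e, r^2s}; {e, r^3s}; {e, r^4s}; {e, rs}; … (5 in all).
So G has 5 subgroups of order 2.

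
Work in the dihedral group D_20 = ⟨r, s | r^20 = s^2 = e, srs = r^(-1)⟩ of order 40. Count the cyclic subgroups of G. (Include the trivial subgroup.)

26

Each element a generates a cyclic subgroup ⟨a⟩; distinct elements may generate the same one (a cyclic group of order d has φ(d) generators).
Cyclic subgroups by order — order 1: 1; order 2: 21; order 4: 1; order 5: 1; order 10: 1; order 20: 1.
Total: 26.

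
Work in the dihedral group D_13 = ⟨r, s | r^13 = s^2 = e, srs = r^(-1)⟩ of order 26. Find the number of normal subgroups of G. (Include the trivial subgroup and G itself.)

3

G has 16 subgroups. Checking conjugation-invariance by order — order 1: 1/1 normal; order 2: 0/13 normal; order 13: 1/1 normal; order 26: 1/1 normal.
Total normal subgroups: 3.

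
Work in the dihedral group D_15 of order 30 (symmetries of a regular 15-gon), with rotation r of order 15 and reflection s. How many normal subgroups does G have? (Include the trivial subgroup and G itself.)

G has 28 subgroups. Checking conjugation-invariance by order — order 1: 1/1 normal; order 2: 0/15 normal; order 3: 1/1 normal; order 5: 1/1 normal; order 6: 0/5 normal; order 10: 0/3 normal; order 15: 1/1 normal; order 30: 1/1 normal.
Total normal subgroups: 5.

5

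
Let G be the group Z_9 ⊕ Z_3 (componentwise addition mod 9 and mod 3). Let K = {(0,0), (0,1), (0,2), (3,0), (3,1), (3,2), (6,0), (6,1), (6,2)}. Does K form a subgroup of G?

|K| = 9 divides |G| = 27, consistent with Lagrange.
K contains the identity, every element's inverse is in K, and K is closed under +: it is a subgroup.

Yes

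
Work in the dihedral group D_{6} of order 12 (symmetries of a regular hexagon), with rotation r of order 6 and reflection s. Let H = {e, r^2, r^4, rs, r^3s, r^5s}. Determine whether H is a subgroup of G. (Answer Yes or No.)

Yes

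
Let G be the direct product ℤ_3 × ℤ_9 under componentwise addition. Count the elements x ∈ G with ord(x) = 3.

8

An element (a,b) has order lcm(ord(a), ord(b)); count pairs with lcm equal to 3.
Enumerating gives 8 such elements.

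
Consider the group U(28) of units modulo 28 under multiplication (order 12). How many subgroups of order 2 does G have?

3

|G| = 12 and 2 | 12, so subgroups of order 2 are possible by Lagrange.
The subgroups of order 2 are: {1, 13}; {1, 15}; {1, 27}.
So G has 3 subgroups of order 2.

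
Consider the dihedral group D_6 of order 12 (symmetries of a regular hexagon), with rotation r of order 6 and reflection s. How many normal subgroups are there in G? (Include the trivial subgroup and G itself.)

7

G has 16 subgroups. Checking conjugation-invariance by order — order 1: 1/1 normal; order 2: 1/7 normal; order 3: 1/1 normal; order 4: 0/3 normal; order 6: 3/3 normal; order 12: 1/1 normal.
Total normal subgroups: 7.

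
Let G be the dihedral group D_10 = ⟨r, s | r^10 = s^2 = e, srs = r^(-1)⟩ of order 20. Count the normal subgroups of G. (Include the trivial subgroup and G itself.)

7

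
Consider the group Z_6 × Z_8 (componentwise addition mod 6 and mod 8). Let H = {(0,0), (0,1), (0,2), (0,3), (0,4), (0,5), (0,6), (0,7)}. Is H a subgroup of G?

Yes

|H| = 8 divides |G| = 48, consistent with Lagrange.
H contains the identity, every element's inverse is in H, and H is closed under +: it is a subgroup.
In fact H = ⟨(0,1)⟩.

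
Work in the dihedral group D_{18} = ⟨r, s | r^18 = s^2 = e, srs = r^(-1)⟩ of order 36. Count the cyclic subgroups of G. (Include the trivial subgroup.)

Each element a generates a cyclic subgroup ⟨a⟩; distinct elements may generate the same one (a cyclic group of order d has φ(d) generators).
Cyclic subgroups by order — order 1: 1; order 2: 19; order 3: 1; order 6: 1; order 9: 1; order 18: 1.
Total: 24.

24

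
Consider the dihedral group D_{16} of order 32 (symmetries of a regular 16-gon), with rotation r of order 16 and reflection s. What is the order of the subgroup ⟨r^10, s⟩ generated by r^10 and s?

16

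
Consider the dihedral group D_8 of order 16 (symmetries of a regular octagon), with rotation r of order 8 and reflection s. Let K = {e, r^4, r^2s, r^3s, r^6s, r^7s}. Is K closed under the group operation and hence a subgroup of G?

|K| = 6 does not divide |G| = 16, so by Lagrange K is not a subgroup.

No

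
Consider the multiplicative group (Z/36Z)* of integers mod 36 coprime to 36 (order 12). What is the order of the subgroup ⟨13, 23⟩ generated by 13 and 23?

6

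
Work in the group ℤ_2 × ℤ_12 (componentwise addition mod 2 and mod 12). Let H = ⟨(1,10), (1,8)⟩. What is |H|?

|⟨(1,10)⟩| = 6 and |⟨(1,8)⟩| = 6, so |H| is a multiple of lcm(6, 6) = 6 and divides |G| = 24.
Closing under the operation: H = {(0,0), (0,2), (0,4), (0,6), (0,8), (0,10), (1,0), (1,2), (1,4), (1,6), (1,8), (1,10)}, so |H| = 12.

12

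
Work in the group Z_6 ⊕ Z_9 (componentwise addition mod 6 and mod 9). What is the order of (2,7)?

9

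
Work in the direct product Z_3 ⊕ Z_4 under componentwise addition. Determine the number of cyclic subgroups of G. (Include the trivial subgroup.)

6

A cyclic subgroup of order d is generated by each of its φ(d) elements of order d, so the cyclic subgroups of order d number (#elements of order d)/φ(d).
Cyclic subgroups by order — order 1: 1; order 2: 1; order 3: 1; order 4: 1; order 6: 1; order 12: 1.
Total: 6.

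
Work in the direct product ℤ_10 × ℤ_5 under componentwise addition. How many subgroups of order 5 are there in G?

6

|G| = 50 and 5 | 50, so subgroups of order 5 are possible by Lagrange.
The subgroups of order 5 are: {(0,0), (0,1), (0,2), (0,3), (0,4)}; {(0,0), (2,0), (4,0), (6,0), (8,0)}; {(0,0), (2,1), (4,2), (6,3), (8,4)}; {(0,0), (2,2), (4,4), (6,1), (8,3)}; … (6 in all).
So G has 6 subgroups of order 5.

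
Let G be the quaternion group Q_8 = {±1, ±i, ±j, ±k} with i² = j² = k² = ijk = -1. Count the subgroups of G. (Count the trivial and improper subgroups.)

6

|G| = 8, so by Lagrange every subgroup order divides 8. Divisors: 1, 2, 4, 8.
Subgroups by order — order 1: 1; order 2: 1; order 4: 3; order 8: 1.
Total: 1 + 1 + 3 + 1 = 6.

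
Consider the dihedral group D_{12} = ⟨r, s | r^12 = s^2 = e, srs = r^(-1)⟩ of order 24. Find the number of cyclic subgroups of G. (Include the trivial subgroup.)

Each element a generates a cyclic subgroup ⟨a⟩; distinct elements may generate the same one (a cyclic group of order d has φ(d) generators).
Cyclic subgroups by order — order 1: 1; order 2: 13; order 3: 1; order 4: 1; order 6: 1; order 12: 1.
Total: 18.

18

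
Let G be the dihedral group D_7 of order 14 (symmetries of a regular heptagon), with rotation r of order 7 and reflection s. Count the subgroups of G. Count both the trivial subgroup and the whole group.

|G| = 14, so by Lagrange every subgroup order divides 14. Divisors: 1, 2, 7, 14.
Subgroups by order — order 1: 1; order 2: 7; order 7: 1; order 14: 1.
Total: 1 + 7 + 1 + 1 = 10.

10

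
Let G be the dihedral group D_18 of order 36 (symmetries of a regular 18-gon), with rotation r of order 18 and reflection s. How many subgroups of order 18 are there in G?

|G| = 36 and 18 | 36, so subgroups of order 18 are possible by Lagrange.
The subgroups of order 18 are: {e, r, r^2, r^3, r^4, r^5, r^6, r^7, r^8, r^9, r^10, r^11, r^12, r^13, r^14, r^15, r^16, r^17}; {e, r^2, r^4, r^6, r^8, r^10, r^12, r^14, r^16, s, r^2s, r^4s, r^6s, r^8s, r^10s, r^12s, r^14s, r^16s}; {e, r^2, r^4, r^6, r^8, r^10, r^12, r^14, r^16, rs, r^3s, r^5s, r^7s, r^9s, r^11s, r^13s, r^15s, r^17s}.
So G has 3 subgroups of order 18.

3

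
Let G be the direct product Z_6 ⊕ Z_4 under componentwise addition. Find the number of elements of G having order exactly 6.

6

An element (a,b) has order lcm(ord(a), ord(b)); count pairs with lcm equal to 6.
Enumerating gives 6 such elements.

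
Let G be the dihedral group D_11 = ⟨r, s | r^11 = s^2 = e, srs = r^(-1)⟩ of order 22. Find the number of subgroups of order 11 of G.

|G| = 22 and 11 | 22, so subgroups of order 11 are possible by Lagrange.
The subgroups of order 11 are: {e, r, r^2, r^3, r^4, r^5, r^6, r^7, r^8, r^9, r^10}.
So G has 1 subgroup of order 11.

1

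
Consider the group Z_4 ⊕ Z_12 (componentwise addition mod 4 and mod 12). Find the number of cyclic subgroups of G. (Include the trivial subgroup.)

20

A cyclic subgroup of order d is generated by each of its φ(d) elements of order d, so the cyclic subgroups of order d number (#elements of order d)/φ(d).
Cyclic subgroups by order — order 1: 1; order 2: 3; order 3: 1; order 4: 6; order 6: 3; order 12: 6.
Total: 20.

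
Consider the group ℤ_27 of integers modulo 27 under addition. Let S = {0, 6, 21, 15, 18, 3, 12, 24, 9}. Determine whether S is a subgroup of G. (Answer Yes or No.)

Yes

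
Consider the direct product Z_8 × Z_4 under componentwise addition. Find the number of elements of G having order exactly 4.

12

An element (a,b) has order lcm(ord(a), ord(b)); count pairs with lcm equal to 4.
Enumerating gives 12 such elements.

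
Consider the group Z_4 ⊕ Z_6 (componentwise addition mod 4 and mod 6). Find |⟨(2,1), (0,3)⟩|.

12

|⟨(2,1)⟩| = 6 and |⟨(0,3)⟩| = 2, so |H| is a multiple of lcm(6, 2) = 6 and divides |G| = 24.
Closing under the operation: H = {(0,0), (0,1), (0,2), (0,3), (0,4), (0,5), (2,0), (2,1), (2,2), (2,3), (2,4), (2,5)}, so |H| = 12.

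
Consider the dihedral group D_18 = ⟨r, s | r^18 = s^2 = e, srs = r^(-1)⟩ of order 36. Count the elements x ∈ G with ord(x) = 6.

The elements of order 6 are: r^3, r^15.
That's 2.

2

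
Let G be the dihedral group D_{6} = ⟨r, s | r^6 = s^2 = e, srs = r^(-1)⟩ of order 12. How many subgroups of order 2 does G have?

|G| = 12 and 2 | 12, so subgroups of order 2 are possible by Lagrange.
The subgroups of order 2 are: {e, r^2s}; {e, r^3}; {e, r^3s}; {e, r^4s}; … (7 in all).
So G has 7 subgroups of order 2.

7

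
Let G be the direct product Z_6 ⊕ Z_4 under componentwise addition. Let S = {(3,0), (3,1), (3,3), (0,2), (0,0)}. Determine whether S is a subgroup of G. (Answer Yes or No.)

|S| = 5 does not divide |G| = 24, so by Lagrange S is not a subgroup.

No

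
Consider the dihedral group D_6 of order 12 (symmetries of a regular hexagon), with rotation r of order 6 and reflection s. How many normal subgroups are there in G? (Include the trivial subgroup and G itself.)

7

G has 16 subgroups. Checking conjugation-invariance by order — order 1: 1/1 normal; order 2: 1/7 normal; order 3: 1/1 normal; order 4: 0/3 normal; order 6: 3/3 normal; order 12: 1/1 normal.
Total normal subgroups: 7.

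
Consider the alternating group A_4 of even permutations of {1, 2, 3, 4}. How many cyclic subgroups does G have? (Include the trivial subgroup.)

8

A cyclic subgroup of order d is generated by each of its φ(d) elements of order d, so the cyclic subgroups of order d number (#elements of order d)/φ(d).
Cyclic subgroups by order — order 1: 1; order 2: 3; order 3: 4.
Total: 8.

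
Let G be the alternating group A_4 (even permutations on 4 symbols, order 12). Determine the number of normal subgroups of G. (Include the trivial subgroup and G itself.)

3

G has 10 subgroups. Checking conjugation-invariance by order — order 1: 1/1 normal; order 2: 0/3 normal; order 3: 0/4 normal; order 4: 1/1 normal; order 12: 1/1 normal.
Total normal subgroups: 3.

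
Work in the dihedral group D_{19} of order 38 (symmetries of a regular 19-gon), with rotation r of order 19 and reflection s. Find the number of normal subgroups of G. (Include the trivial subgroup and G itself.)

G has 22 subgroups. Checking conjugation-invariance by order — order 1: 1/1 normal; order 2: 0/19 normal; order 19: 1/1 normal; order 38: 1/1 normal.
Total normal subgroups: 3.

3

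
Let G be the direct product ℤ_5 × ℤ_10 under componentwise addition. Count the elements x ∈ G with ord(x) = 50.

An element (a,b) has order lcm(ord(a), ord(b)); count pairs with lcm equal to 50.
Enumerating gives 0 such elements.

0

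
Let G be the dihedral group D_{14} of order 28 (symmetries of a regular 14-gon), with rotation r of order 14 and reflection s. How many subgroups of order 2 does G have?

|G| = 28 and 2 | 28, so subgroups of order 2 are possible by Lagrange.
The subgroups of order 2 are: {e, r^10s}; {e, r^11s}; {e, r^12s}; {e, r^13s}; … (15 in all).
So G has 15 subgroups of order 2.

15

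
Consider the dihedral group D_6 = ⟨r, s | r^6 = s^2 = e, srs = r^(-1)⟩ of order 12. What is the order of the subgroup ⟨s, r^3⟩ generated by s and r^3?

|⟨s⟩| = 2 and |⟨r^3⟩| = 2, so |H| is a multiple of lcm(2, 2) = 2 and divides |G| = 12.
Closing under the operation: H = {e, r^3, s, r^3s}, so |H| = 4.

4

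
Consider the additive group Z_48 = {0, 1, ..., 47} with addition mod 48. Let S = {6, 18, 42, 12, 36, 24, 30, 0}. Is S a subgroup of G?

|S| = 8 divides |G| = 48, consistent with Lagrange.
S contains the identity, every element's inverse is in S, and S is closed under +: it is a subgroup.
In fact S = ⟨6⟩.

Yes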